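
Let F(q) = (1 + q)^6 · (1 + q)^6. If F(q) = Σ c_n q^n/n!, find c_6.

The EGF product rule gives c_6 = Σ_{k_1+k_2=6} C(6; k_1,k_2) · ∏ g_i(k_i), where (1+q)^6 gives the falling factorial (6)_k; (1+q)^6 gives the falling factorial (6)_k.
g_1(k) for k = 0…6: 1, 6, 30, 120, 360, 720, 720.
g_2(k) for k = 0…6: 1, 6, 30, 120, 360, 720, 720.
c_6 = Σ_k C(6,k)·g_1(k)·g_2(6−k) = 1·1·720 + 6·6·720 + 15·30·360 + 20·120·120 + 15·360·30 + 6·720·6 + 1·720·1 = 720 + 25920 + 162000 + 288000 + 162000 + 25920 + 720 = 665280.

665280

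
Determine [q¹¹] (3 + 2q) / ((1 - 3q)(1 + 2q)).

The denominator gives the recurrence a_n = a_(n−1) + 6a_(n−2) for n ≥ 3; the numerator fixes a_0 = 3, a_1 = 5, a_2 = 23.
Iterating: 3, 5, 23, 53, 191, 509, 1655, 4709, 14639, 42893, 130727, 388085, so a_11 = 388085.

388085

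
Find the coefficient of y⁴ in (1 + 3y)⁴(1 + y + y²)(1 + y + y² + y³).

(1 + 3y)⁴ has coefficients 1,12,54,108,81 for degrees 0…4.
(1 + y + y²) has coefficients 1,1,1,0,0 for degrees 0…4.
Finally multiplying by (1 + y + y² + y³), the product of all factors after the first has coefficients 1,2,3,3,2 for degrees 0…4.
[y⁴] = 1·2 + 12·3 + 54·3 + 108·2 + 81·1 = 497.

497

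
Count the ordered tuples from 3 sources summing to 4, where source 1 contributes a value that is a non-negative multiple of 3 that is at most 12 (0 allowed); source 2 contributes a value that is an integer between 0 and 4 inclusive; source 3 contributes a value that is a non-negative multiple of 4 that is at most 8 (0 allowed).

The generating function for the choices is (1 + y³ + y⁶ + y⁹ + y¹²)·(1 + y + y² + y³ + y⁴)·(1 + y⁴ + y⁸); the count is [y⁴].
(1 + y³ + y⁶ + y⁹ + y¹²) has coefficients 1,0,0,1,0 for degrees 0…4.
(1 + y + y² + y³ + y⁴) has coefficients 1,1,1,1,1 for degrees 0…4.
Finally multiplying by (1 + y⁴ + y⁸), the product of all factors after the first has coefficients 1,1,1,1,2 for degrees 0…4.
[y⁴] = 1·2 + 1·1 = 3.

3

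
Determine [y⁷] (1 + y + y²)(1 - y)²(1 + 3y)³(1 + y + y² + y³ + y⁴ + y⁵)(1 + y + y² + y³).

-73

(1 + y + y²) has coefficients 1,1,1 for degrees 0…2.
(1 - y)² has coefficients 1,-2,1,0,0,0,0,0 for degrees 0…7.
Multiplying by (1 + 3y)³ gives running coefficients 1,7,10,-18,-27,27,0,0 for degrees 0…7.
Multiplying by (1 + y + y² + y³ + y⁴ + y⁵) gives running coefficients 1,8,18,0,-27,0,-1,-8 for degrees 0…7.
Finally multiplying by (1 + y + y² + y³), the product of all factors after the first has coefficients 1,9,27,27,-1,-9,-28,-36 for degrees 0…7.
[y⁷] = 1·(-36) + 1·(-28) + 1·(-9) = -73.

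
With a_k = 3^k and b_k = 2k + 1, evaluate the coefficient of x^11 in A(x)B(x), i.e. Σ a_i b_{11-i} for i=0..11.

The convolution is the t^11 coefficient of A(t)B(t).
Σ = 1·23 + 3·21 + 9·19 + 27·17 + 81·15 + 243·13 + 729·11 + 2187·9 + 6561·7 + 19683·5 + 59049·3 + 177147·1 = 531428.

531428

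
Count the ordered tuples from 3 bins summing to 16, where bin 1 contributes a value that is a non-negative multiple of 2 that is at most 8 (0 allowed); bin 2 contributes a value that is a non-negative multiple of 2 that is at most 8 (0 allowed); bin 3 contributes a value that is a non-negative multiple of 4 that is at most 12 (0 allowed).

The generating function for the choices is (1 + x^2 + x^4 + x^6 + x^8)·(1 + x^2 + x^4 + x^6 + x^8)·(1 + x^4 + x^8 + x^12); the count is [x^16].
(1 + x^2 + x^4 + x^6 + x^8) has coefficients 1,0,1,0,1,0,1,0,1 for degrees 0…8.
(1 + x^2 + x^4 + x^6 + x^8) has coefficients 1,0,1,0,1,0,1,0,1,0,0,0,0,0,0,0,0 for degrees 0…16.
Finally multiplying by (1 + x^4 + x^8 + x^12), the product of all factors after the first has coefficients 1,0,1,0,2,0,2,0,3,0,2,0,3,0,2,0,2 for degrees 0…16.
[x^16] = 1·2 + 1·2 + 1·3 + 1·2 + 1·3 = 12.

12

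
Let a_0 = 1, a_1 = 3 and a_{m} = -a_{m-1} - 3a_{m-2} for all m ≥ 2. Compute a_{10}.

The ordinary generating function has denominator 1 + t + 3t^2.
Iterating the recurrence: a_0,…,a_{10} = 1, 3, -6, -3, 21, -12, -51, 87, 66, -327, 129.

129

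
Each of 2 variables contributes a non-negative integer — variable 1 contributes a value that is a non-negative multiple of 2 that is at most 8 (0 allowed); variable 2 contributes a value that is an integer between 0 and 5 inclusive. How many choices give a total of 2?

2

The generating function for the choices is (1 + t² + t⁴ + t⁶ + t⁸)·(1 + t + t² + t³ + t⁴ + t⁵); the count is [t²].
(1 + t² + t⁴ + t⁶ + t⁸) has coefficients 1,0,1 for degrees 0…2.
(1 + t + t² + t³ + t⁴ + t⁵) has coefficients 1,1,1 for degrees 0…2.
[t²] = 1·1 + 1·1 = 2.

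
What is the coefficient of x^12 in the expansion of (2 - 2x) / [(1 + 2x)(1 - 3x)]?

430068

Partial fractions give a closed form: a_n = (6/5)·(-2)^n + (4/5)·3^n.
At n = 12: a_12 = 430068.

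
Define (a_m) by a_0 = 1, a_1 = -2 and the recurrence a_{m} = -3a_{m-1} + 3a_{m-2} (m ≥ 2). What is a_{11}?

-1416933

The ordinary generating function has denominator 1 + 3q - 3q^2.
Iterating the recurrence: a_0,…,a_{11} = 1, -2, 9, -33, 126, -477, 1809, -6858, 26001, -98577, 373734, -1416933.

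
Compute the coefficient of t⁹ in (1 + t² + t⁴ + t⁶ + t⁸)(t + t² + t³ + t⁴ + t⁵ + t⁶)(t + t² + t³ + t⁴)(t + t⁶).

(1 + t² + t⁴ + t⁶ + t⁸) has coefficients 1,0,1,0,1,0,1,0,1 for degrees 0…8.
(t + t² + t³ + t⁴ + t⁵ + t⁶) has coefficients 0,1,1,1,1,1,1,0,0,0 for degrees 0…9.
Multiplying by (t + t² + t³ + t⁴) gives running coefficients 0,0,1,2,3,4,4,4,3,2 for degrees 0…9.
Finally multiplying by (t + t⁶), the product of all factors after the first has coefficients 0,0,0,1,2,3,4,4,5,5 for degrees 0…9.
[t⁹] = 1·5 + 1·4 + 1·3 + 1·1 + 1·0 = 13.

13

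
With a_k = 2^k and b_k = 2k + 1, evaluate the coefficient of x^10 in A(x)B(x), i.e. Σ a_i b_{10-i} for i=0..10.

6119

The convolution is the x^10 coefficient of A(x)B(x).
Σ = 1·21 + 2·19 + 4·17 + 8·15 + 16·13 + 32·11 + 64·9 + 128·7 + 256·5 + 512·3 + 1024·1 = 6119.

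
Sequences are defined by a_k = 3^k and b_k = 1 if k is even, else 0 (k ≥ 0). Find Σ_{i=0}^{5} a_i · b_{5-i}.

273

This is [x^5] in the product of the two ordinary generating functions.
Σ = 1·0 + 3·1 + 9·0 + 27·1 + 81·0 + 243·1 = 273.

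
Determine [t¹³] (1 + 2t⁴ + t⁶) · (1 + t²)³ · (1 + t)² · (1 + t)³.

(1 + 2t⁴ + t⁶) has coefficients 1,0,0,0,2,0,1 for degrees 0…6.
(1 + t²)³ has coefficients 1,0,3,0,3,0,1,0,0,0,0,0,0,0 for degrees 0…13.
Multiplying by (1 + t)² gives running coefficients 1,2,4,6,6,6,4,2,1,0,0,0,0,0 for degrees 0…13.
Finally multiplying by (1 + t)³, the product of all factors after the first has coefficients 1,5,13,25,38,46,46,38,25,13,5,1,0,0 for degrees 0…13.
[t¹³] = 1·0 + 2·13 + 1·38 = 64.

64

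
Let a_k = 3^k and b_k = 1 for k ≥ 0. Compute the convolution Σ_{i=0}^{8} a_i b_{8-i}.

9841

This is [x^8] in the product of the two ordinary generating functions.
Σ = 1·1 + 3·1 + 9·1 + 27·1 + 81·1 + 243·1 + 729·1 + 2187·1 + 6561·1 = 9841.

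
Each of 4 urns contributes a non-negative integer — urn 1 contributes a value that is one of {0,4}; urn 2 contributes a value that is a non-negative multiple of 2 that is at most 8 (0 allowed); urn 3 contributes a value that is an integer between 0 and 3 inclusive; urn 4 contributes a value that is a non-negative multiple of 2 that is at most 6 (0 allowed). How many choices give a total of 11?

The generating function for the choices is (1 + q⁴)·(1 + q² + q⁴ + q⁶ + q⁸)·(1 + q + q² + q³)·(1 + q² + q⁴ + q⁶); the count is [q¹¹].
(1 + q⁴) has coefficients 1,0,0,0,1 for degrees 0…4.
(1 + q² + q⁴ + q⁶ + q⁸) has coefficients 1,0,1,0,1,0,1,0,1,0,0,0 for degrees 0…11.
Multiplying by (1 + q + q² + q³) gives running coefficients 1,1,2,2,2,2,2,2,2,2,1,1 for degrees 0…11.
Finally multiplying by (1 + q² + q⁴ + q⁶), the product of all factors after the first has coefficients 1,1,3,3,5,5,7,7,8,8,7,7 for degrees 0…11.
[q¹¹] = 1·7 + 1·7 = 14.

14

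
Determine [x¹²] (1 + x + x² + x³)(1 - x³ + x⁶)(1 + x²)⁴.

5

(1 + x + x² + x³) has coefficients 1,1,1,1 for degrees 0…3.
(1 - x³ + x⁶) has coefficients 1,0,0,-1,0,0,1,0,0,0,0,0,0 for degrees 0…12.
Finally multiplying by (1 + x²)⁴, the product of all factors after the first has coefficients 1,0,4,-1,6,-4,5,-6,5,-4,6,-1,4 for degrees 0…12.
[x¹²] = 1·4 + 1·(-1) + 1·6 + 1·(-4) = 5.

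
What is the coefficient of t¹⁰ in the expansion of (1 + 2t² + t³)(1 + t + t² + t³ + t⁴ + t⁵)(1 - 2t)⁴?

(1 + 2t² + t³) has coefficients 1,0,2,1 for degrees 0…3.
(1 + t + t² + t³ + t⁴ + t⁵) has coefficients 1,1,1,1,1,1,0,0,0,0,0 for degrees 0…10.
Finally multiplying by (1 - 2t)⁴, the product of all factors after the first has coefficients 1,-7,17,-15,1,1,0,8,-16,16,0 for degrees 0…10.
[t¹⁰] = 1·0 + 2·(-16) + 1·8 = -24.

-24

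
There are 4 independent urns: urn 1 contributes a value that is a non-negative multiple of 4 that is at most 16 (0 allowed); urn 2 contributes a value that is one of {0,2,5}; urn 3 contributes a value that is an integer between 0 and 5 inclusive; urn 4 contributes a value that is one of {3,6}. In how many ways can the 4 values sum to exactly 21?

9

The generating function for the choices is (1 + q^4 + q^8 + q^12 + q^16)·(1 + q^2 + q^5)·(1 + q + q^2 + q^3 + q^4 + q^5)·(q^3 + q^6); the count is [q^21].
(1 + q^4 + q^8 + q^12 + q^16) has coefficients 1,0,0,0,1,0,0,0,1,0,0,0,1,0,0,0,1 for degrees 0…16.
(1 + q^2 + q^5) has coefficients 1,0,1,0,0,1,0,0,0,0,0,0,0,0,0,0,0,0,0,0,0,0 for degrees 0…21.
Multiplying by (1 + q + q^2 + q^3 + q^4 + q^5) gives running coefficients 1,1,2,2,2,3,2,2,1,1,1,0,0,0,0,0,0,0,0,0,0,0 for degrees 0…21.
Finally multiplying by (q^3 + q^6), the product of all factors after the first has coefficients 0,0,0,1,1,2,3,3,5,4,4,4,3,3,1,1,1,0,0,0,0,0 for degrees 0…21.
[q^21] = 1·0 + 1·0 + 1·3 + 1·4 + 1·2 = 9.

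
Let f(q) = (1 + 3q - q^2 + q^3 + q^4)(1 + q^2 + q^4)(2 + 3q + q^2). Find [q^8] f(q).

(1 + 3q - q^2 + q^3 + q^4) has coefficients 1,3,-1,1,1 for degrees 0…4.
(1 + q^2 + q^4) has coefficients 1,0,1,0,1,0,0,0,0 for degrees 0…8.
Finally multiplying by (2 + 3q + q^2), the product of all factors after the first has coefficients 2,3,3,3,3,3,1,0,0 for degrees 0…8.
[q^8] = 1·0 + 3·0 − 1·1 + 1·3 + 1·3 = 5.

5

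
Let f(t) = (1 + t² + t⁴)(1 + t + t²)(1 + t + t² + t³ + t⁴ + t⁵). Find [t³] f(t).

5

(1 + t² + t⁴) has coefficients 1,0,1,0 for degrees 0…3.
(1 + t + t²) has coefficients 1,1,1,0 for degrees 0…3.
Finally multiplying by (1 + t + t² + t³ + t⁴ + t⁵), the product of all factors after the first has coefficients 1,2,3,3 for degrees 0…3.
[t³] = 1·3 + 1·2 = 5.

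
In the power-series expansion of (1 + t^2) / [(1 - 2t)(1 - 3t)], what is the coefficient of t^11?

585370

The denominator gives the recurrence a_n = 5a_(n−1) − 6a_(n−2) for n ≥ 3; the numerator fixes a_0 = 1, a_1 = 5, a_2 = 20.
Iterating: 1, 5, 20, 70, 230, 730, 2270, 6970, 21230, 64330, 194270, 585370, so a_11 = 585370.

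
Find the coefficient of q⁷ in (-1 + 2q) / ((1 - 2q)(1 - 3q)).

The denominator gives the recurrence a_n = 5a_(n−1) − 6a_(n−2) for n ≥ 2; the numerator fixes a_0 = -1, a_1 = -3.
Iterating: -1, -3, -9, -27, -81, -243, -729, -2187, so a_7 = -2187.

-2187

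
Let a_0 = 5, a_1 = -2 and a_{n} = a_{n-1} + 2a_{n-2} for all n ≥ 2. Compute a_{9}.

508

The ordinary generating function has denominator 1 - q - 2q^2.
Iterating the recurrence: a_0,…,a_{9} = 5, -2, 8, 4, 20, 28, 68, 124, 260, 508.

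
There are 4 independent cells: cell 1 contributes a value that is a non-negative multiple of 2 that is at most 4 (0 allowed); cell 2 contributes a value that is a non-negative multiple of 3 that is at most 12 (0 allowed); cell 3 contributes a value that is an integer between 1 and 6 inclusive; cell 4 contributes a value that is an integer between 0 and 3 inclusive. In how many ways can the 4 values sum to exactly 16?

The generating function for the choices is (1 + q² + q⁴)·(1 + q³ + q⁶ + q⁹ + q¹²)·(q + q² + q³ + q⁴ + q⁵ + q⁶)·(1 + q + q² + q³); the count is [q¹⁶].
(1 + q² + q⁴) has coefficients 1,0,1,0,1 for degrees 0…4.
(1 + q³ + q⁶ + q⁹ + q¹²) has coefficients 1,0,0,1,0,0,1,0,0,1,0,0,1,0,0,0,0 for degrees 0…16.
Multiplying by (q + q² + q³ + q⁴ + q⁵ + q⁶) gives running coefficients 0,1,1,1,2,2,2,2,2,2,2,2,2,2,2,2,1 for degrees 0…16.
Finally multiplying by (1 + q + q² + q³), the product of all factors after the first has coefficients 0,1,2,3,5,6,7,8,8,8,8,8,8,8,8,8,7 for degrees 0…16.
[q¹⁶] = 1·7 + 1·8 + 1·8 = 23.

23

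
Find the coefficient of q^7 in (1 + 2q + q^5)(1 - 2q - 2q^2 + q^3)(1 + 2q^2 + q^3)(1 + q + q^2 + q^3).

-20

(1 + 2q + q^5) has coefficients 1,2,0,0,0,1 for degrees 0…5.
(1 - 2q - 2q^2 + q^3) has coefficients 1,-2,-2,1,0,0,0,0 for degrees 0…7.
Multiplying by (1 + 2q^2 + q^3) gives running coefficients 1,-2,0,-2,-6,0,1,0 for degrees 0…7.
Finally multiplying by (1 + q + q^2 + q^3), the product of all factors after the first has coefficients 1,-1,-1,-3,-10,-8,-7,-5 for degrees 0…7.
[q^7] = 1·(-5) + 2·(-7) + 1·(-1) = -20.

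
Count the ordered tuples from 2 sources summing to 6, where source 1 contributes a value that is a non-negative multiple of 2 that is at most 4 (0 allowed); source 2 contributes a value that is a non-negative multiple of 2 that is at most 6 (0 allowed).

The generating function for the choices is (1 + q² + q⁴)·(1 + q² + q⁴ + q⁶); the count is [q⁶].
(1 + q² + q⁴) has coefficients 1,0,1,0,1 for degrees 0…4.
(1 + q² + q⁴ + q⁶) has coefficients 1,0,1,0,1,0,1 for degrees 0…6.
[q⁶] = 1·1 + 1·1 + 1·1 = 3.

3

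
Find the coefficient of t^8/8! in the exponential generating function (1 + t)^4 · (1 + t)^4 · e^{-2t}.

The EGF product rule gives c_8 = Σ_{k_1+k_2+k_3=8} C(8; k_1,k_2,k_3) · ∏ g_i(k_i), where (1+t)^4 gives the falling factorial (4)_k; (1+t)^4 gives the falling factorial (4)_k; e^{-2t} gives (-2)^k.
g_1(k) for k = 0…8: 1, 4, 12, 24, 24, 0, 0, 0, 0.
g_2(k) for k = 0…8: 1, 4, 12, 24, 24, 0, 0, 0, 0.
g_3(k) for k = 0…8: 1, -2, 4, -8, 16, -32, 64, -128, 256.
First combine the last two factors: h(k) = Σ_j C(k,j)·g_2(j)·g_3(k−j) for k = 0…8: 1, 2, 0, -8, 8, 48, -224, 320, 1536.
c_8 = Σ_k C(8,k)·g_1(k)·h(8−k) = 1·1·1536 + 8·4·320 + 28·12·(-224) + 56·24·48 + 70·24·8 = 1536 + 10240 − 75264 + 64512 + 13440 = 14464.

14464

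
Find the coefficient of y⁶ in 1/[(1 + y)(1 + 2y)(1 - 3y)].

379

Partial fractions give a closed form: a_n = (-1/4)·(-1)^n + (4/5)·(-2)^n + (9/20)·3^n.
At n = 6: a_6 = 379.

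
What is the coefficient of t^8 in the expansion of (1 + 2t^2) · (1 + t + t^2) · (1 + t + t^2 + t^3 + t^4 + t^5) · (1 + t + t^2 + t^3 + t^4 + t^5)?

(1 + 2t^2) has coefficients 1,0,2 for degrees 0…2.
(1 + t + t^2) has coefficients 1,1,1,0,0,0,0,0,0 for degrees 0…8.
Multiplying by (1 + t + t^2 + t^3 + t^4 + t^5) gives running coefficients 1,2,3,3,3,3,2,1,0 for degrees 0…8.
Finally multiplying by (1 + t + t^2 + t^3 + t^4 + t^5), the product of all factors after the first has coefficients 1,3,6,9,12,15,16,15,12 for degrees 0…8.
[t^8] = 1·12 + 2·16 = 44.

44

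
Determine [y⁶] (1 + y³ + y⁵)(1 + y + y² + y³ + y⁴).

(1 + y³ + y⁵) has coefficients 1,0,0,1,0,1 for degrees 0…5.
(1 + y + y² + y³ + y⁴) has coefficients 1,1,1,1,1,0,0 for degrees 0…6.
[y⁶] = 1·0 + 1·1 + 1·1 = 2.

2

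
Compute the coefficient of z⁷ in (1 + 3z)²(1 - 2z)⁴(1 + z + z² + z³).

(1 + 3z)² has coefficients 1,6,9 for degrees 0…2.
(1 - 2z)⁴ has coefficients 1,-8,24,-32,16,0,0,0 for degrees 0…7.
Finally multiplying by (1 + z + z² + z³), the product of all factors after the first has coefficients 1,-7,17,-15,0,8,-16,16 for degrees 0…7.
[z⁷] = 1·16 + 6·(-16) + 9·8 = -8.

-8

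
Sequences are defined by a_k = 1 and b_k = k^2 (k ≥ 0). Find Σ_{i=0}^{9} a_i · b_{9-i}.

The convolution is the x^9 coefficient of A(x)B(x).
Σ = 1·81 + 1·64 + 1·49 + 1·36 + 1·25 + 1·16 + 1·9 + 1·4 + 1·1 + 1·0 = 285.

285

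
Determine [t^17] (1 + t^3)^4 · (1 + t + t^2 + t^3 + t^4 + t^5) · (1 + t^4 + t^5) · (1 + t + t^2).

48

(1 + t^3)^4 has coefficients 1,0,0,4,0,0,6,0,0,4,0,0,1 for degrees 0…12.
(1 + t + t^2 + t^3 + t^4 + t^5) has coefficients 1,1,1,1,1,1,0,0,0,0,0,0,0,0,0,0,0,0 for degrees 0…17.
Multiplying by (1 + t^4 + t^5) gives running coefficients 1,1,1,1,2,3,2,2,2,2,1,0,0,0,0,0,0,0 for degrees 0…17.
Finally multiplying by (1 + t + t^2), the product of all factors after the first has coefficients 1,2,3,3,4,6,7,7,6,6,5,3,1,0,0,0,0,0 for degrees 0…17.
[t^17] = 1·0 + 4·0 + 6·3 + 4·6 + 1·6 = 48.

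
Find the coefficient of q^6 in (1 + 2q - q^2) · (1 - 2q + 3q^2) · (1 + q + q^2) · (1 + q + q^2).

5

(1 + 2q - q^2) has coefficients 1,2,-1 for degrees 0…2.
(1 - 2q + 3q^2) has coefficients 1,-2,3,0,0,0,0 for degrees 0…6.
Multiplying by (1 + q + q^2) gives running coefficients 1,-1,2,1,3,0,0 for degrees 0…6.
Finally multiplying by (1 + q + q^2), the product of all factors after the first has coefficients 1,0,2,2,6,4,3 for degrees 0…6.
[q^6] = 1·3 + 2·4 − 1·6 = 5.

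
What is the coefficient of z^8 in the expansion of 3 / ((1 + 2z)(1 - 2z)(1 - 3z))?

34815

Partial fractions give a closed form: a_n = (3/5)·(-2)^n + (-3)·2^n + (27/5)·3^n.
At n = 8: a_8 = 34815.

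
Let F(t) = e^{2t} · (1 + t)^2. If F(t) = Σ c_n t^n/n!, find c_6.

928

The EGF product rule gives c_6 = Σ_{k_1+k_2=6} C(6; k_1,k_2) · ∏ g_i(k_i), where e^{2t} gives (2)^k; (1+t)^2 gives the falling factorial (2)_k.
g_1(k) for k = 0…6: 1, 2, 4, 8, 16, 32, 64.
g_2(k) for k = 0…6: 1, 2, 2, 0, 0, 0, 0.
c_6 = Σ_k C(6,k)·g_1(k)·g_2(6−k) = 15·16·2 + 6·32·2 + 1·64·1 = 480 + 384 + 64 = 928.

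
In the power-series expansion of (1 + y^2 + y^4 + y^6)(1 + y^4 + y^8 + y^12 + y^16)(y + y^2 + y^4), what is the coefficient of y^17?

2

(1 + y^2 + y^4 + y^6) has coefficients 1,0,1,0,1,0,1 for degrees 0…6.
(1 + y^4 + y^8 + y^12 + y^16) has coefficients 1,0,0,0,1,0,0,0,1,0,0,0,1,0,0,0,1,0 for degrees 0…17.
Finally multiplying by (y + y^2 + y^4), the product of all factors after the first has coefficients 0,1,1,0,1,1,1,0,1,1,1,0,1,1,1,0,1,1 for degrees 0…17.
[y^17] = 1·1 + 1·0 + 1·1 + 1·0 = 2.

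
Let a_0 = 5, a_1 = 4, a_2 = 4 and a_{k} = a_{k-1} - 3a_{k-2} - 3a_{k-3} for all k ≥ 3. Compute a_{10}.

-1928

The ordinary generating function has denominator 1 - x + 3x^2 + 3x^3.
Iterating the recurrence: a_0,…,a_{10} = 5, 4, 4, -23, -47, 10, 220, 331, -359, -2012, -1928.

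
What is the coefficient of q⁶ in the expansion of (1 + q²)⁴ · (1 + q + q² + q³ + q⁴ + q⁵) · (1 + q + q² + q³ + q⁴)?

46

(1 + q²)⁴ has coefficients 1,0,4,0,6,0,4 for degrees 0…6.
(1 + q + q² + q³ + q⁴ + q⁵) has coefficients 1,1,1,1,1,1,0 for degrees 0…6.
Finally multiplying by (1 + q + q² + q³ + q⁴), the product of all factors after the first has coefficients 1,2,3,4,5,5,4 for degrees 0…6.
[q⁶] = 1·4 + 4·5 + 6·3 + 4·1 = 46.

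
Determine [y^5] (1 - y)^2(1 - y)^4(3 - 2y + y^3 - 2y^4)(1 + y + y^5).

59

(1 - y)^2 has coefficients 1,-2,1 for degrees 0…2.
(1 - y)^4 has coefficients 1,-4,6,-4,1,0 for degrees 0…5.
Multiplying by (3 - 2y + y^3 - 2y^4) gives running coefficients 3,-14,26,-23,5,12 for degrees 0…5.
Finally multiplying by (1 + y + y^5), the product of all factors after the first has coefficients 3,-11,12,3,-18,20 for degrees 0…5.
[y^5] = 1·20 − 2·(-18) + 1·3 = 59.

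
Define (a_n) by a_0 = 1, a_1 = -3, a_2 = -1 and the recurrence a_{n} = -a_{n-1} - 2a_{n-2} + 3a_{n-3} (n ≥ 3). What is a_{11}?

The ordinary generating function has denominator 1 + x + 2x^2 - 3x^3.
Iterating the recurrence: a_0,…,a_{11} = 1, -3, -1, 10, -17, -6, 70, -109, -49, 477, -706, -395.

-395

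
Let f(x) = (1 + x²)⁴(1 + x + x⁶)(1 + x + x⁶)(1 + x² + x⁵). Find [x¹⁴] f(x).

25

(1 + x²)⁴ has coefficients 1,0,4,0,6,0,4,0,1 for degrees 0…8.
(1 + x + x⁶) has coefficients 1,1,0,0,0,0,1,0,0,0,0,0,0,0,0 for degrees 0…14.
Multiplying by (1 + x + x⁶) gives running coefficients 1,2,1,0,0,0,2,2,0,0,0,0,1,0,0 for degrees 0…14.
Finally multiplying by (1 + x² + x⁵), the product of all factors after the first has coefficients 1,2,2,2,1,1,4,3,2,2,0,2,3,0,1 for degrees 0…14.
[x¹⁴] = 1·1 + 4·3 + 6·0 + 4·2 + 1·4 = 25.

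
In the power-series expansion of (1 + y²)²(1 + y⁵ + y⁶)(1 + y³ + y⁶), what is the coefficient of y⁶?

2

(1 + y²)² has coefficients 1,0,2,0,1 for degrees 0…4.
(1 + y⁵ + y⁶) has coefficients 1,0,0,0,0,1,1 for degrees 0…6.
Finally multiplying by (1 + y³ + y⁶), the product of all factors after the first has coefficients 1,0,0,1,0,1,2 for degrees 0…6.
[y⁶] = 1·2 + 2·0 + 1·0 = 2.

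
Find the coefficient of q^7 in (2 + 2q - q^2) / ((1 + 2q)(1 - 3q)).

The denominator gives the recurrence a_n = a_(n−1) + 6a_(n−2) for n ≥ 3; the numerator fixes a_0 = 2, a_1 = 4, a_2 = 15.
Iterating: 2, 4, 15, 39, 129, 363, 1137, 3315, so a_7 = 3315.

3315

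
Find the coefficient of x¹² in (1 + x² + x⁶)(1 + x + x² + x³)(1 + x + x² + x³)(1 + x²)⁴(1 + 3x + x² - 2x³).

192

(1 + x² + x⁶) has coefficients 1,0,1,0,0,0,1 for degrees 0…6.
(1 + x + x² + x³) has coefficients 1,1,1,1,0,0,0,0,0,0,0,0,0 for degrees 0…12.
Multiplying by (1 + x + x² + x³) gives running coefficients 1,2,3,4,3,2,1,0,0,0,0,0,0 for degrees 0…12.
Multiplying by (1 + x²)⁴ gives running coefficients 1,2,7,12,21,30,35,40,35,30,21,12,7 for degrees 0…12.
Finally multiplying by (1 + 3x + x² - 2x³), the product of all factors after the first has coefficients 1,5,14,33,60,91,122,133,130,105,66,35,4 for degrees 0…12.
[x¹²] = 1·4 + 1·66 + 1·122 = 192.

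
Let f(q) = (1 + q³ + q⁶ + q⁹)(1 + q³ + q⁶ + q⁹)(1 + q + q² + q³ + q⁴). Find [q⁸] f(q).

(1 + q³ + q⁶ + q⁹) has coefficients 1,0,0,1,0,0,1,0,0 for degrees 0…8.
(1 + q³ + q⁶ + q⁹) has coefficients 1,0,0,1,0,0,1,0,0 for degrees 0…8.
Finally multiplying by (1 + q + q² + q³ + q⁴), the product of all factors after the first has coefficients 1,1,1,2,2,1,2,2,1 for degrees 0…8.
[q⁸] = 1·1 + 1·1 + 1·1 = 3.

3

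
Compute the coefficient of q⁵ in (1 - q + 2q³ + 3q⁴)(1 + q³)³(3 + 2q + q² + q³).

5

(1 - q + 2q³ + 3q⁴) has coefficients 1,-1,0,2,3 for degrees 0…4.
(1 + q³)³ has coefficients 1,0,0,3,0,0 for degrees 0…5.
Finally multiplying by (3 + 2q + q² + q³), the product of all factors after the first has coefficients 3,2,1,10,6,3 for degrees 0…5.
[q⁵] = 1·3 − 1·6 + 2·1 + 3·2 = 5.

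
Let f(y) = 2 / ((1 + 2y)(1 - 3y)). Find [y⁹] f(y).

Partial fractions give a closed form: a_n = (4/5)·(-2)^n + (6/5)·3^n.
At n = 9: a_9 = 23210.

23210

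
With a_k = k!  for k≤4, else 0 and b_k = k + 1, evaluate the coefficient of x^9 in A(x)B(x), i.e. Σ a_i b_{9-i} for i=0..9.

221

The convolution is the t^9 coefficient of A(t)B(t).
Σ = 1·10 + 1·9 + 2·8 + 6·7 + 24·6 + 0·5 + 0·4 + 0·3 + 0·2 + 0·1 = 221.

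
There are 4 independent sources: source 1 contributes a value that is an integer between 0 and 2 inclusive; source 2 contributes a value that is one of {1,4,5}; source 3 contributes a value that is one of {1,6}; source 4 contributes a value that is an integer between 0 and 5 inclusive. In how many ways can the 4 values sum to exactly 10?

10

The generating function for the choices is (1 + q + q^2)·(q + q^4 + q^5)·(q + q^6)·(1 + q + q^2 + q^3 + q^4 + q^5); the count is [q^10].
(1 + q + q^2) has coefficients 1,1,1 for degrees 0…2.
(q + q^4 + q^5) has coefficients 0,1,0,0,1,1,0,0,0,0,0 for degrees 0…10.
Multiplying by (q + q^6) gives running coefficients 0,0,1,0,0,1,1,1,0,0,1 for degrees 0…10.
Finally multiplying by (1 + q + q^2 + q^3 + q^4 + q^5), the product of all factors after the first has coefficients 0,0,1,1,1,2,3,4,3,3,4 for degrees 0…10.
[q^10] = 1·4 + 1·3 + 1·3 = 10.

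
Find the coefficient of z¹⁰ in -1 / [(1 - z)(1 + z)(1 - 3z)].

-66430

Partial fractions give a closed form: a_n = (1/4)·1^n + (-1/8)·(-1)^n + (-9/8)·3^n.
At n = 10: a_10 = -66430.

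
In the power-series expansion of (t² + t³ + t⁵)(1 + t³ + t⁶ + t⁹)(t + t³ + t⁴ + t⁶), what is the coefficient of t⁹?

(t² + t³ + t⁵) has coefficients 0,0,1,1,0,1 for degrees 0…5.
(1 + t³ + t⁶ + t⁹) has coefficients 1,0,0,1,0,0,1,0,0,1 for degrees 0…9.
Finally multiplying by (t + t³ + t⁴ + t⁶), the product of all factors after the first has coefficients 0,1,0,1,2,0,2,2,0,2 for degrees 0…9.
[t⁹] = 1·2 + 1·2 + 1·2 = 6.

6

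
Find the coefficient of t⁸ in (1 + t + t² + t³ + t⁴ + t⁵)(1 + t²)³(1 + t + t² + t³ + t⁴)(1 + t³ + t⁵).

65

(1 + t + t² + t³ + t⁴ + t⁵) has coefficients 1,1,1,1,1,1 for degrees 0…5.
(1 + t²)³ has coefficients 1,0,3,0,3,0,1,0,0 for degrees 0…8.
Multiplying by (1 + t + t² + t³ + t⁴) gives running coefficients 1,1,4,4,7,6,7,4,4 for degrees 0…8.
Finally multiplying by (1 + t³ + t⁵), the product of all factors after the first has coefficients 1,1,4,5,8,11,12,15,14 for degrees 0…8.
[t⁸] = 1·14 + 1·15 + 1·12 + 1·11 + 1·8 + 1·5 = 65.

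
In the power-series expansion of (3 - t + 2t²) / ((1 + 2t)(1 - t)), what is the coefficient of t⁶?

The denominator gives the recurrence a_n = −a_(n−1) + 2a_(n−2) for n ≥ 3; the numerator fixes a_0 = 3, a_1 = -4, a_2 = 12.
Iterating: 3, -4, 12, -20, 44, -84, 172, so a_6 = 172.

172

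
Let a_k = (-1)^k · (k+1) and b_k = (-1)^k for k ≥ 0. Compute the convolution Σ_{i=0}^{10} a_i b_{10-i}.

66

Write out a_i and b_{10-i} for i = 0,…,10 and sum the products.
Σ = 1·1 − 2·(-1) + 3·1 − 4·(-1) + 5·1 − 6·(-1) + 7·1 − 8·(-1) + 9·1 − 10·(-1) + 11·1 = 66.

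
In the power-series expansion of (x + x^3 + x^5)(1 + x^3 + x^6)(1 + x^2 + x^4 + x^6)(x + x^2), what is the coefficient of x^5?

3

(x + x^3 + x^5) has coefficients 0,1,0,1,0,1 for degrees 0…5.
(1 + x^3 + x^6) has coefficients 1,0,0,1,0,0 for degrees 0…5.
Multiplying by (1 + x^2 + x^4 + x^6) gives running coefficients 1,0,1,1,1,1 for degrees 0…5.
Finally multiplying by (x + x^2), the product of all factors after the first has coefficients 0,1,1,1,2,2 for degrees 0…5.
[x^5] = 1·2 + 1·1 + 1·0 = 3.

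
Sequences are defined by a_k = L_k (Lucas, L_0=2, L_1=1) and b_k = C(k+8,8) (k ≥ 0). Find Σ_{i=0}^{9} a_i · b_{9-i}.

112035

Write out a_i and b_{9-i} for i = 0,…,9 and sum the products.
Σ = 2·24310 + 1·12870 + 3·6435 + 4·3003 + 7·1287 + 11·495 + 18·165 + 29·45 + 47·9 + 76·1 = 112035.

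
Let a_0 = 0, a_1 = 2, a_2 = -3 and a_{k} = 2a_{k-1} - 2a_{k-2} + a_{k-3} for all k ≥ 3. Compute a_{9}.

The ordinary generating function has denominator 1 - 2q + 2q^2 - q^3.
Iterating the recurrence: a_0,…,a_{9} = 0, 2, -3, -10, -12, -7, 0, 2, -3, -10.

-10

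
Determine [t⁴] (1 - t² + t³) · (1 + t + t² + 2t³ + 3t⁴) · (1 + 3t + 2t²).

9

(1 - t² + t³) has coefficients 1,0,-1,1 for degrees 0…3.
(1 + t + t² + 2t³ + 3t⁴) has coefficients 1,1,1,2,3 for degrees 0…4.
Finally multiplying by (1 + 3t + 2t²), the product of all factors after the first has coefficients 1,4,6,7,11 for degrees 0…4.
[t⁴] = 1·11 − 1·6 + 1·4 = 9.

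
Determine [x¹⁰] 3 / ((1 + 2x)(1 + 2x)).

33792

The denominator gives the recurrence a_n = −4a_(n−1) − 4a_(n−2) for n ≥ 2; the numerator fixes a_0 = 3, a_1 = -12.
Iterating: 3, -12, 36, -96, 240, -576, 1344, -3072, 6912, -15360, 33792, so a_10 = 33792.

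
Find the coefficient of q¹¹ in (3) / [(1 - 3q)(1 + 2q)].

316407

Partial fractions give a closed form: a_n = (9/5)·3^n + (6/5)·(-2)^n.
At n = 11: a_11 = 316407.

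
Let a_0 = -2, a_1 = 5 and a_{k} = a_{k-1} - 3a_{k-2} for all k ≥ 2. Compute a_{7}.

The ordinary generating function has denominator 1 - y + 3y^2.
Iterating the recurrence: a_0,…,a_{7} = -2, 5, 11, -4, -37, -25, 86, 161.

161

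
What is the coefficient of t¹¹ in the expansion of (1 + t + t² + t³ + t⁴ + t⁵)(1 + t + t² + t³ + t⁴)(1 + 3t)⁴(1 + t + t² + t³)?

3504

(1 + t + t² + t³ + t⁴ + t⁵) has coefficients 1,1,1,1,1,1 for degrees 0…5.
(1 + t + t² + t³ + t⁴) has coefficients 1,1,1,1,1,0,0,0,0,0,0,0 for degrees 0…11.
Multiplying by (1 + 3t)⁴ gives running coefficients 1,13,67,175,256,255,243,189,81,0,0,0 for degrees 0…11.
Finally multiplying by (1 + t + t² + t³), the product of all factors after the first has coefficients 1,14,81,256,511,753,929,943,768,513,270,81 for degrees 0…11.
[t¹¹] = 1·81 + 1·270 + 1·513 + 1·768 + 1·943 + 1·929 = 3504.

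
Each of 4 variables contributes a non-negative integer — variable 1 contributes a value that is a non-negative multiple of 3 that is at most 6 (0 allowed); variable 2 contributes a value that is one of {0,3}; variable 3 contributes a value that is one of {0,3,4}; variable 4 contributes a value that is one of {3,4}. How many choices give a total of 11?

2

The generating function for the choices is (1 + t^3 + t^6)·(1 + t^3)·(1 + t^3 + t^4)·(t^3 + t^4); the count is [t^11].
(1 + t^3 + t^6) has coefficients 1,0,0,1,0,0,1 for degrees 0…6.
(1 + t^3) has coefficients 1,0,0,1,0,0,0,0,0,0,0,0 for degrees 0…11.
Multiplying by (1 + t^3 + t^4) gives running coefficients 1,0,0,2,1,0,1,1,0,0,0,0 for degrees 0…11.
Finally multiplying by (t^3 + t^4), the product of all factors after the first has coefficients 0,0,0,1,1,0,2,3,1,1,2,1 for degrees 0…11.
[t^11] = 1·1 + 1·1 + 1·0 = 2.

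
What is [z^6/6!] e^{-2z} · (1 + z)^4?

The EGF product rule gives c_6 = Σ_{k_1+k_2=6} C(6; k_1,k_2) · ∏ g_i(k_i), where e^{-2z} gives (-2)^k; (1+z)^4 gives the falling factorial (4)_k.
g_1(k) for k = 0…6: 1, -2, 4, -8, 16, -32, 64.
g_2(k) for k = 0…6: 1, 4, 12, 24, 24, 0, 0.
c_6 = Σ_k C(6,k)·g_1(k)·g_2(6−k) = 15·4·24 + 20·(-8)·24 + 15·16·12 + 6·(-32)·4 + 1·64·1 = 1440 − 3840 + 2880 − 768 + 64 = -224.

-224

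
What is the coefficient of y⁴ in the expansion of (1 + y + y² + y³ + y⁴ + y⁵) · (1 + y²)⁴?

11

(1 + y + y² + y³ + y⁴ + y⁵) has coefficients 1,1,1,1,1 for degrees 0…4.
(1 + y²)⁴ has coefficients 1,0,4,0,6 for degrees 0…4.
[y⁴] = 1·6 + 1·0 + 1·4 + 1·0 + 1·1 = 11.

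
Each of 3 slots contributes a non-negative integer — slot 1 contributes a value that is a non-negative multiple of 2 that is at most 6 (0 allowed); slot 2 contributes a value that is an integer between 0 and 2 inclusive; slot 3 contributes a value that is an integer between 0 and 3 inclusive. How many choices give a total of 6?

The generating function for the choices is (1 + t^2 + t^4 + t^6)·(1 + t + t^2)·(1 + t + t^2 + t^3); the count is [t^6].
(1 + t^2 + t^4 + t^6) has coefficients 1,0,1,0,1,0,1 for degrees 0…6.
(1 + t + t^2) has coefficients 1,1,1,0,0,0,0 for degrees 0…6.
Finally multiplying by (1 + t + t^2 + t^3), the product of all factors after the first has coefficients 1,2,3,3,2,1,0 for degrees 0…6.
[t^6] = 1·0 + 1·2 + 1·3 + 1·1 = 6.

6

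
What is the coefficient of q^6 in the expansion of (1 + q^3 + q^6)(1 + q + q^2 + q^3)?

2

(1 + q^3 + q^6) has coefficients 1,0,0,1,0,0,1 for degrees 0…6.
(1 + q + q^2 + q^3) has coefficients 1,1,1,1,0,0,0 for degrees 0…6.
[q^6] = 1·0 + 1·1 + 1·1 = 2.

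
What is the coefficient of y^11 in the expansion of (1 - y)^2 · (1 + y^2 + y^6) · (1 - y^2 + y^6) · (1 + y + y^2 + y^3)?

(1 - y)^2 has coefficients 1,-2,1 for degrees 0…2.
(1 + y^2 + y^6) has coefficients 1,0,1,0,0,0,1,0,0,0,0,0 for degrees 0…11.
Multiplying by (1 - y^2 + y^6) gives running coefficients 1,0,0,0,-1,0,2,0,0,0,0,0 for degrees 0…11.
Finally multiplying by (1 + y + y^2 + y^3), the product of all factors after the first has coefficients 1,1,1,1,-1,-1,1,1,2,2,0,0 for degrees 0…11.
[y^11] = 1·0 − 2·0 + 1·2 = 2.

2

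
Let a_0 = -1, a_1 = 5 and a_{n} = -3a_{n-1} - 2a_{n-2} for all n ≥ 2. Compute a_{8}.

The ordinary generating function has denominator 1 + 3y + 2y^2.
Iterating the recurrence: a_0,…,a_{8} = -1, 5, -13, 29, -61, 125, -253, 509, -1021.

-1021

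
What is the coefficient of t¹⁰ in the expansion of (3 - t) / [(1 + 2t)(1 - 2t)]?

3072

Partial fractions give a closed form: a_n = (7/4)·(-2)^n + (5/4)·2^n.
At n = 10: a_10 = 3072.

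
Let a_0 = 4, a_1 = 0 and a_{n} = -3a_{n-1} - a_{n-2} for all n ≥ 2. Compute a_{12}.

-70844

The ordinary generating function has denominator 1 + 3x + x^2.
Iterating the recurrence: a_0,…,a_{12} = 4, 0, -4, 12, -32, 84, -220, 576, -1508, 3948, -10336, 27060, -70844.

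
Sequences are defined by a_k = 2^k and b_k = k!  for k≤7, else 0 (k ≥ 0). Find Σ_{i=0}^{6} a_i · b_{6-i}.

1232

Write out a_i and b_{6-i} for i = 0,…,6 and sum the products.
Σ = 1·720 + 2·120 + 4·24 + 8·6 + 16·2 + 32·1 + 64·1 = 1232.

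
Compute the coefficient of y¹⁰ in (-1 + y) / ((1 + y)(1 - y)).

Partial fractions give a closed form: a_n = (-1)·(-1)^n.
At n = 10: a_10 = -1.

-1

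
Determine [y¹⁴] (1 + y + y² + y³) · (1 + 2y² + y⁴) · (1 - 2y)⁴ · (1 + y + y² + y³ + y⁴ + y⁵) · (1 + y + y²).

(1 + y + y² + y³) has coefficients 1,1,1,1 for degrees 0…3.
(1 + 2y² + y⁴) has coefficients 1,0,2,0,1,0,0,0,0,0,0,0,0,0,0 for degrees 0…14.
Multiplying by (1 - 2y)⁴ gives running coefficients 1,-8,26,-48,65,-72,56,-32,16,0,0,0,0,0,0 for degrees 0…14.
Multiplying by (1 + y + y² + y³ + y⁴ + y⁵) gives running coefficients 1,-7,19,-29,36,-36,19,-5,-15,33,-32,40,-16,16,0 for degrees 0…14.
Finally multiplying by (1 + y + y²), the product of all factors after the first has coefficients 1,-6,13,-17,26,-29,19,-22,-1,13,-14,41,-8,40,0 for degrees 0…14.
[y¹⁴] = 1·0 + 1·40 + 1·(-8) + 1·41 = 73.

73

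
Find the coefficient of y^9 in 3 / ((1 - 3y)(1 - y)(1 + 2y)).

52734

Partial fractions give a closed form: a_n = (27/10)·3^n + (-1/2)·1^n + (4/5)·(-2)^n.
At n = 9: a_9 = 52734.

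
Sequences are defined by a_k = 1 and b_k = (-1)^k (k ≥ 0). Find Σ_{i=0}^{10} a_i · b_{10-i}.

Write out a_i and b_{10-i} for i = 0,…,10 and sum the products.
Σ = 1·1 + 1·(-1) + 1·1 + 1·(-1) + 1·1 + 1·(-1) + 1·1 + 1·(-1) + 1·1 + 1·(-1) + 1·1 = 1.

1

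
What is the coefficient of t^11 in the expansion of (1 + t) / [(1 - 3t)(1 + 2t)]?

141308

Partial fractions give a closed form: a_n = (4/5)·3^n + (1/5)·(-2)^n.
At n = 11: a_11 = 141308.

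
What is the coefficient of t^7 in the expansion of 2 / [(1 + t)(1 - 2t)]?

170

Partial fractions give a closed form: a_n = (2/3)·(-1)^n + (4/3)·2^n.
At n = 7: a_7 = 170.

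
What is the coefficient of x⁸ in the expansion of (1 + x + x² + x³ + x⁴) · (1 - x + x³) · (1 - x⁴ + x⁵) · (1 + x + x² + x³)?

2

(1 + x + x² + x³ + x⁴) has coefficients 1,1,1,1,1 for degrees 0…4.
(1 - x + x³) has coefficients 1,-1,0,1,0,0,0,0,0 for degrees 0…8.
Multiplying by (1 - x⁴ + x⁵) gives running coefficients 1,-1,0,1,-1,2,-1,-1,1 for degrees 0…8.
Finally multiplying by (1 + x + x² + x³), the product of all factors after the first has coefficients 1,0,0,1,-1,2,1,-1,1 for degrees 0…8.
[x⁸] = 1·1 + 1·(-1) + 1·1 + 1·2 + 1·(-1) = 2.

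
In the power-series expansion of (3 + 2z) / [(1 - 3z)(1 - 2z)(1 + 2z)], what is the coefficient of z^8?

Partial fractions give a closed form: a_n = (33/5)·3^n + (-4)·2^n + (2/5)·(-2)^n.
At n = 8: a_8 = 42381.

42381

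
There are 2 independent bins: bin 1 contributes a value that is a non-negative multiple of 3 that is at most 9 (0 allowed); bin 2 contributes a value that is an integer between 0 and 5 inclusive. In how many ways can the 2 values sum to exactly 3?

2

The generating function for the choices is (1 + y^3 + y^6 + y^9)·(1 + y + y^2 + y^3 + y^4 + y^5); the count is [y^3].
(1 + y^3 + y^6 + y^9) has coefficients 1,0,0,1 for degrees 0…3.
(1 + y + y^2 + y^3 + y^4 + y^5) has coefficients 1,1,1,1 for degrees 0…3.
[y^3] = 1·1 + 1·1 = 2.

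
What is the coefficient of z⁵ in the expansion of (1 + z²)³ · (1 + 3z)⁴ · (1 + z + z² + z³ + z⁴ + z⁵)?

(1 + z²)³ has coefficients 1,0,3,0,3,0 for degrees 0…5.
(1 + 3z)⁴ has coefficients 1,12,54,108,81,0 for degrees 0…5.
Finally multiplying by (1 + z + z² + z³ + z⁴ + z⁵), the product of all factors after the first has coefficients 1,13,67,175,256,256 for degrees 0…5.
[z⁵] = 1·256 + 3·175 + 3·13 = 820.

820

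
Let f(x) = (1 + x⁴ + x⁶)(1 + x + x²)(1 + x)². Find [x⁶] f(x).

5

(1 + x⁴ + x⁶) has coefficients 1,0,0,0,1,0,1 for degrees 0…6.
(1 + x + x²) has coefficients 1,1,1,0,0,0,0 for degrees 0…6.
Finally multiplying by (1 + x)², the product of all factors after the first has coefficients 1,3,4,3,1,0,0 for degrees 0…6.
[x⁶] = 1·0 + 1·4 + 1·1 = 5.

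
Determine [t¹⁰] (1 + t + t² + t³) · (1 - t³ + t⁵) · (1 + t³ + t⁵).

1

(1 + t + t² + t³) has coefficients 1,1,1,1 for degrees 0…3.
(1 - t³ + t⁵) has coefficients 1,0,0,-1,0,1,0,0,0,0,0 for degrees 0…10.
Finally multiplying by (1 + t³ + t⁵), the product of all factors after the first has coefficients 1,0,0,0,0,2,-1,0,0,0,1 for degrees 0…10.
[t¹⁰] = 1·1 + 1·0 + 1·0 + 1·0 = 1.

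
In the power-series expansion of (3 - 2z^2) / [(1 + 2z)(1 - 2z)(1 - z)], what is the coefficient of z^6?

213

Partial fractions give a closed form: a_n = (5/6)·(-2)^n + (5/2)·2^n + (-1/3)·1^n.
At n = 6: a_6 = 213.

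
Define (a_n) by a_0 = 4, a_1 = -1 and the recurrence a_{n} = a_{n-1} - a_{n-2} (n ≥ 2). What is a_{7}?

-1

The ordinary generating function has denominator 1 - z + z^2.
Iterating the recurrence: a_0,…,a_{7} = 4, -1, -5, -4, 1, 5, 4, -1.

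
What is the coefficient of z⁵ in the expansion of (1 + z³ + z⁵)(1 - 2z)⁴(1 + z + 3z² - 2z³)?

-108

(1 + z³ + z⁵) has coefficients 1,0,0,1,0,1 for degrees 0…5.
(1 - 2z)⁴ has coefficients 1,-8,24,-32,16,0 for degrees 0…5.
Finally multiplying by (1 + z + 3z² - 2z³), the product of all factors after the first has coefficients 1,-7,19,-34,72,-128 for degrees 0…5.
[z⁵] = 1·(-128) + 1·19 + 1·1 = -108.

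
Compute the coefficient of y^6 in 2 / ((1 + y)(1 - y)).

2

Partial fractions give a closed form: a_n = (1)·(-1)^n + (1)·1^n.
At n = 6: a_6 = 2.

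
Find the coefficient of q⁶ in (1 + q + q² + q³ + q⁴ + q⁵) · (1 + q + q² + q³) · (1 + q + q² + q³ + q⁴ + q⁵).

(1 + q + q² + q³ + q⁴ + q⁵) has coefficients 1,1,1,1,1,1 for degrees 0…5.
(1 + q + q² + q³) has coefficients 1,1,1,1,0,0,0 for degrees 0…6.
Finally multiplying by (1 + q + q² + q³ + q⁴ + q⁵), the product of all factors after the first has coefficients 1,2,3,4,4,4,3 for degrees 0…6.
[q⁶] = 1·3 + 1·4 + 1·4 + 1·4 + 1·3 + 1·2 = 20.

20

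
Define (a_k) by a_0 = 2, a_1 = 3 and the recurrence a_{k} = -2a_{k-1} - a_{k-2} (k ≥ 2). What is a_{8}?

-38

The ordinary generating function has denominator 1 + 2y + y^2.
Iterating the recurrence: a_0,…,a_{8} = 2, 3, -8, 13, -18, 23, -28, 33, -38.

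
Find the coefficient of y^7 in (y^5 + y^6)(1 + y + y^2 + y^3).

(y^5 + y^6) has coefficients 0,0,0,0,0,1,1 for degrees 0…6.
(1 + y + y^2 + y^3) has coefficients 1,1,1,1,0,0,0,0 for degrees 0…7.
[y^7] = 1·1 + 1·1 = 2.

2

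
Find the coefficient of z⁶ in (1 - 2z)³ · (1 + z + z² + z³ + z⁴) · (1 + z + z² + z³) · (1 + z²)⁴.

(1 - 2z)³ has coefficients 1,-6,12,-8 for degrees 0…3.
(1 + z + z² + z³ + z⁴) has coefficients 1,1,1,1,1,0,0 for degrees 0…6.
Multiplying by (1 + z + z² + z³) gives running coefficients 1,2,3,4,4,3,2 for degrees 0…6.
Finally multiplying by (1 + z²)⁴, the product of all factors after the first has coefficients 1,2,7,12,22,31,40 for degrees 0…6.
[z⁶] = 1·40 − 6·31 + 12·22 − 8·12 = 22.

22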